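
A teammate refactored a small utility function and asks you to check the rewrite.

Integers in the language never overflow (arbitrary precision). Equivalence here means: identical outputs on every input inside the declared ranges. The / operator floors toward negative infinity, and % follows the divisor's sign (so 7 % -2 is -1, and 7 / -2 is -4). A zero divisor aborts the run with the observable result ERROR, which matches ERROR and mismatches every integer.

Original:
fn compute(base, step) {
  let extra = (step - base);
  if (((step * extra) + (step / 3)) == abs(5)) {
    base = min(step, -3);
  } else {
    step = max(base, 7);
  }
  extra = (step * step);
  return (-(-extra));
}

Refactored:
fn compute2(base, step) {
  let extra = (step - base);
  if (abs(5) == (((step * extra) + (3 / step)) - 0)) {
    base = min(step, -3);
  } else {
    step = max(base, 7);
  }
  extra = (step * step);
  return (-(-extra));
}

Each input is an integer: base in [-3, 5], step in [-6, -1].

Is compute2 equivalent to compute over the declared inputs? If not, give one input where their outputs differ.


Take base=1, step=-2.
compute: extra becomes -3; next (((step * extra) + (step / 3)) == abs(5)) evaluates to true; next base becomes -3; next extra becomes 4; next final value 4
compute2: extra becomes -3; next (abs(5) == (((step * extra) + (3 / step)) - 0)) evaluates to false; next step becomes 7; next extra becomes 49; next final value 49
4 vs 49 — the two versions disagree here.
verdict: not equivalent; witness: base=1, step=-2


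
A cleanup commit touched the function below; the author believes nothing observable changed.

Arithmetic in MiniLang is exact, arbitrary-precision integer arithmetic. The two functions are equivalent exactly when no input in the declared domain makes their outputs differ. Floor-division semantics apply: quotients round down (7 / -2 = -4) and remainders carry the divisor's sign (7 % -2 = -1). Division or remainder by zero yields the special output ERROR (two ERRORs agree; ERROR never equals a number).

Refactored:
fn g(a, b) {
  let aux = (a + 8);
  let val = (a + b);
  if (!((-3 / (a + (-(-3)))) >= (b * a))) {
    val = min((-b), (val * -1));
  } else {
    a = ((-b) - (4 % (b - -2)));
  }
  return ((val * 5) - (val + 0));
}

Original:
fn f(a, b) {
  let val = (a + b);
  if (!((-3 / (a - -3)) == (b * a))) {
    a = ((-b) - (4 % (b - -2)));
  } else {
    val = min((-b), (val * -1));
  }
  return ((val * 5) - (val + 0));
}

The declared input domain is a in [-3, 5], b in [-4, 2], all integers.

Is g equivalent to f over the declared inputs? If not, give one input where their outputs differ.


Run the pair on a=-2, b=-4.
f: val = -6; (!((-3 / (a - -3)) == (b * a))) -> true; a = 4; return -24
g: aux = 6; val = -6; (!((-3 / (a + (-(-3)))) >= (b * a))) -> true; val = 4; return 16
-24 vs 16 — the two versions disagree here.
verdict: not equivalent; witness: a=-2, b=-4


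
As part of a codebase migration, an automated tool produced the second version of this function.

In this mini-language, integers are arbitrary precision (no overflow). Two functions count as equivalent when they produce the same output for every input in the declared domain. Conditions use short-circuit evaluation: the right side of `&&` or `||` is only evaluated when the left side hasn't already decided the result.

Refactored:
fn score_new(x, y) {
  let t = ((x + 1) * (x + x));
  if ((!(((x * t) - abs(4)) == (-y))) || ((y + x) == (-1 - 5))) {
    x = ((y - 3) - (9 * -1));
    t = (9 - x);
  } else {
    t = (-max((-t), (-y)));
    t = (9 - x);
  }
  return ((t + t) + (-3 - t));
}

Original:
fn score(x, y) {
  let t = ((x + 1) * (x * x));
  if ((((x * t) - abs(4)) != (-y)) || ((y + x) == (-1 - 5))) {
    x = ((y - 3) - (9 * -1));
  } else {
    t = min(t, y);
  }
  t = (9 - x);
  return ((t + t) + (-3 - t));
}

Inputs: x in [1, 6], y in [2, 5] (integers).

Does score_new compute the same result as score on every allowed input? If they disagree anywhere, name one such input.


On input x=1, y=2, score returns 5 while score_new returns -2.
verdict: not equivalent; witness: x=1, y=2


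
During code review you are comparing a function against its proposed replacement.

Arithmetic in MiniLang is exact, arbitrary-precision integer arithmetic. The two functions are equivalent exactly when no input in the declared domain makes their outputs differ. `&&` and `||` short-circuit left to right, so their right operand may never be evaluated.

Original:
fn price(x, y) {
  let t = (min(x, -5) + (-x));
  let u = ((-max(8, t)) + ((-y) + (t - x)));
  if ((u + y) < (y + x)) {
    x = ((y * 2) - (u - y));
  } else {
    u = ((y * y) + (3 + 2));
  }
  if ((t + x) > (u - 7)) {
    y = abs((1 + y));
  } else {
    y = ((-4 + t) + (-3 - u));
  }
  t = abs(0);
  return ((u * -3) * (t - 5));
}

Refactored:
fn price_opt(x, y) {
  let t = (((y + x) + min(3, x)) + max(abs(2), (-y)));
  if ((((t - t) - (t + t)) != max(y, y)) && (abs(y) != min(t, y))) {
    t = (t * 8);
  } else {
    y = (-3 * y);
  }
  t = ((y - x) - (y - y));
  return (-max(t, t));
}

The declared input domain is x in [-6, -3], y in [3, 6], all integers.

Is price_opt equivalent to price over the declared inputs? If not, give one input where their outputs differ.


There is a counterexample at x=-6, y=3: 210 on one side, -9 on the other.
price: t = 0; u = -5; ((u + y) < (y + x)) -> false; u = 14; ((t + x) > (u - 7)) -> false; y = -21; t = 0; return 210
price_opt: t = -7; ((((t - t) - (t + t)) != max(y, y)) && (abs(y) != min(t, y))) -> true; t = -56; t = 9; return -9
verdict: not equivalent; witness: x=-6, y=3


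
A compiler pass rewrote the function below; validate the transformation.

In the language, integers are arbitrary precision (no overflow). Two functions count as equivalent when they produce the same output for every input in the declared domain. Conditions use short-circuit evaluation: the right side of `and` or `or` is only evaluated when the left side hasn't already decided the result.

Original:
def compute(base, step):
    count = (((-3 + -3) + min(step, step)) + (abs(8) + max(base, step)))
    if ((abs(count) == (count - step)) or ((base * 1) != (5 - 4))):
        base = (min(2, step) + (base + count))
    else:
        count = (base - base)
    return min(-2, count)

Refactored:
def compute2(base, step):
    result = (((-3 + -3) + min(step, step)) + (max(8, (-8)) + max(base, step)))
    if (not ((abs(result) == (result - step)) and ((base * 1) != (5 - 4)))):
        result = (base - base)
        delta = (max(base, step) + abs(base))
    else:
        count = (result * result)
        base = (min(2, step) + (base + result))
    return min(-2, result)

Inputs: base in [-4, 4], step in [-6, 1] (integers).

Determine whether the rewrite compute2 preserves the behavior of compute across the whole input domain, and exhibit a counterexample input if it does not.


Evaluate both at base=-4, step=-6.
compute: count becomes -8; next ((abs(count) == (count - step)) or ((base * 1) != (5 - 4))) evaluates to true; next base becomes -18; next final value -8
compute2: result becomes -8; next (not ((abs(result) == (result - step)) and ((base * 1) != (5 - 4)))) evaluates to true; next result becomes 0; next delta becomes 0; next final value -2
-8 != -2, so the rewrite changes behavior.
verdict: not equivalent; witness: base=-4, step=-6


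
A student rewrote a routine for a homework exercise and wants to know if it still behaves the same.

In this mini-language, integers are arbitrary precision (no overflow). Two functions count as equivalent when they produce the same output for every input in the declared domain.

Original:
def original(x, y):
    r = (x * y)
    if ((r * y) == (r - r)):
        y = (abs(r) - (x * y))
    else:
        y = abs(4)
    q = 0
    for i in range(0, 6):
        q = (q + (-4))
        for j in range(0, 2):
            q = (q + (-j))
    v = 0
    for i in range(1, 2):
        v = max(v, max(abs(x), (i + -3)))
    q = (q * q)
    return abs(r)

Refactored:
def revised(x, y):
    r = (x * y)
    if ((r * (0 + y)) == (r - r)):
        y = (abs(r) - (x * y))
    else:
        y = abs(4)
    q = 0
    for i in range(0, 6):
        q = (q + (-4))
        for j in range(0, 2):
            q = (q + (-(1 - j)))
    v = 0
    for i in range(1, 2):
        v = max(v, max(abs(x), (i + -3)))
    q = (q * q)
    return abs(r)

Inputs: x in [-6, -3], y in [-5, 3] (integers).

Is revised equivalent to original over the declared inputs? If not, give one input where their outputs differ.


Although arithmetic usage differs, and constant usage differs, 36/36 inputs agree.
verdict: equivalent


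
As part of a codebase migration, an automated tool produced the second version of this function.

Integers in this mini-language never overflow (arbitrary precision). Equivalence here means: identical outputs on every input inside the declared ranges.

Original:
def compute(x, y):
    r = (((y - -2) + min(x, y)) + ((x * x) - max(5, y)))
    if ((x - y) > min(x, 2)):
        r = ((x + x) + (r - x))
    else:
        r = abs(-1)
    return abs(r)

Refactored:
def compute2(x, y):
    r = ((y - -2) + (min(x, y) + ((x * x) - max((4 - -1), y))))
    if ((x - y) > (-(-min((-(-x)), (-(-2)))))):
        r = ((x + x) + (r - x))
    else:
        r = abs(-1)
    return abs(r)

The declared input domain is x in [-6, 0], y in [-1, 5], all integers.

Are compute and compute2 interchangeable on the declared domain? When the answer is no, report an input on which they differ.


The two versions differ — the changes include arithmetic usage differs, and constant usage differs.
As a probe, take x=-5, y=2: compute runs r becomes 19; next ((x - y) > min(x, 2)) evaluates to false; next r becomes 1; next final value 1; compute2 runs r becomes 19; next ((x - y) > (-(-min((-(-x)), (-(-2)))))) evaluates to false; next r becomes 1; next final value 1; both end at 1.
Every one of the 49 inputs gives matching results.
verdict: equivalent


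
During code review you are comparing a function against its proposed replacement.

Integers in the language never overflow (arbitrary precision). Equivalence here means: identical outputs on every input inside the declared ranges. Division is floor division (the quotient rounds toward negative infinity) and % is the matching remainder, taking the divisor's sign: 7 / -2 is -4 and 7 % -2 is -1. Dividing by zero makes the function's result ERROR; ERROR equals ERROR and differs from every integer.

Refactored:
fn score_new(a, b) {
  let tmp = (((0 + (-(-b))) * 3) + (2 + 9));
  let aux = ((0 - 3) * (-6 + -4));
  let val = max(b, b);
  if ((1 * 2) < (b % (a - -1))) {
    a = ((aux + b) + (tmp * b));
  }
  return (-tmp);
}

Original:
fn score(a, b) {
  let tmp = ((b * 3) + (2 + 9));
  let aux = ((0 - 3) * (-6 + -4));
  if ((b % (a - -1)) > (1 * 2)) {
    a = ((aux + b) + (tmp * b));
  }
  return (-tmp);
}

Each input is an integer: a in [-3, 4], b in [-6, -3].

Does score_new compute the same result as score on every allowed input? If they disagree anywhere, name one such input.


The two versions differ — the changes include local variable names differ, plus statement counts differ, plus min/max/abs usage differs, plus arithmetic usage differs, plus comparison usage differs, plus constant usage differs.
Spot check at a=-1, b=-6 — score: tmp := -7 | aux := 30 | divide-by-zero, output ERROR. score_new: tmp := -7 | aux := 30 | val := -6 | divide-by-zero, output ERROR. Both give ERROR.
Across all 32 domain points the two functions coincide.
verdict: equivalent


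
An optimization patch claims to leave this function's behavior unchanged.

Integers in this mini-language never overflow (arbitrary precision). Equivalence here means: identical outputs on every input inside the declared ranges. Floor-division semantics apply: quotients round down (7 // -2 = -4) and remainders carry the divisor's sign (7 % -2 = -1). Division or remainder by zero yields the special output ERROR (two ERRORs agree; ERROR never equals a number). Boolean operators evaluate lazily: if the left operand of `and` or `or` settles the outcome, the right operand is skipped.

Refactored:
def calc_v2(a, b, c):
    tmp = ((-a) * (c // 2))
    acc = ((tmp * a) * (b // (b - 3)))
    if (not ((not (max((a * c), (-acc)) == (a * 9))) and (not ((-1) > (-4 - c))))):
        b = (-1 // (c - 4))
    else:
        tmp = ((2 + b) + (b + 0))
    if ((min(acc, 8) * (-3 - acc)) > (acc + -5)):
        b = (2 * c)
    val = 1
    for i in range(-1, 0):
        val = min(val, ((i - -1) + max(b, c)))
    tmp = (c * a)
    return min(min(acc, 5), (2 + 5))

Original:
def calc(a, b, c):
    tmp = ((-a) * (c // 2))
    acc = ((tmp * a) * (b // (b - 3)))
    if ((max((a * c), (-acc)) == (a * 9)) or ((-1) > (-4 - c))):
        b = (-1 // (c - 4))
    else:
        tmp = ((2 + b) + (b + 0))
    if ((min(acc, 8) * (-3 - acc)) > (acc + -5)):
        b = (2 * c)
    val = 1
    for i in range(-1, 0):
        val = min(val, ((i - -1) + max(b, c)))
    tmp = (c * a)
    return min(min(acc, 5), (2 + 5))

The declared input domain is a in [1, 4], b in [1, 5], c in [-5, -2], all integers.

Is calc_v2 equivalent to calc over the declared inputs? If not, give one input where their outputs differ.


The two versions differ — the changes include boolean connective usage differs.
One worked example (a=1, b=2, c=-5) — calc: tmp := 3 | acc := -6 | ((max((a * c), (-acc)) == (a * 9)) or ((-1) > (-4 - c))): false | tmp := 6 | ((min(acc, 8) * (-3 - acc)) > (acc + -5)): false | val := 1 | iter i=-1: | val := 1 | tmp := -5 | result -6; calc_v2: tmp := 3 | acc := -6 | (not ((not (max((a * c), (-acc)) == (a * 9))) and (not ((-1) > (-4 - c))))): false | tmp := 6 | ((min(acc, 8) * (-3 - acc)) > (acc + -5)): false | val := 1 | iter i=-1: | val := 1 | tmp := -5 | result -6; agreement on -6.
Every one of the 80 inputs gives matching results.
verdict: equivalent


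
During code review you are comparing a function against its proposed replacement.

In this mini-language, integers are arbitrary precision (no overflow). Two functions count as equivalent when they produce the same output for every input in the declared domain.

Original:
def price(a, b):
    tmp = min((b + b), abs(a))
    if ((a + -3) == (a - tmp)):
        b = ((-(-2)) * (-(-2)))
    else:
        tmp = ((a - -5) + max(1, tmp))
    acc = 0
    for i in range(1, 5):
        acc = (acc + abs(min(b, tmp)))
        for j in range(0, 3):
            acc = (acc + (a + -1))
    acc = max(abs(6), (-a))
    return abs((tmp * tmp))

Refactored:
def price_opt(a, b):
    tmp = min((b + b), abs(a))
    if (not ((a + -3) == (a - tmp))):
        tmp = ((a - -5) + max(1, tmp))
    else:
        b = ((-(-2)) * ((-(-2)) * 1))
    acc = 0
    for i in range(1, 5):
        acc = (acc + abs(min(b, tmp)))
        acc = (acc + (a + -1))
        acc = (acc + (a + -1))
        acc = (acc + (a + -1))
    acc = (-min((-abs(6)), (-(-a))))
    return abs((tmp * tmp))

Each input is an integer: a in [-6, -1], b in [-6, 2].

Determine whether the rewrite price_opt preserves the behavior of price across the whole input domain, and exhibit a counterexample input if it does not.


Side by side, the visible changes include: local variable names differ; also min/max/abs usage differs; also boolean connective usage differs; also constant usage differs; also statement counts differ; also loop structure differs; also arithmetic usage differs.
Spot check at a=-6, b=-4 — price: tmp becomes -8; next ((a + -3) == (a - tmp)) evaluates to false; next tmp becomes 0; next acc becomes 0; next at i=1:; next acc becomes 4; next at j=0:; next acc becomes -3; next at j=1:; next acc becomes -10; next at j=2:; next acc becomes -17; next at i=2:; next acc becomes -13; next at j=0:; next acc becomes -20; next at j=1:; next acc becomes -27; next at j=2:; next acc becomes -34; next at i=3:; next acc becomes -30; next at j=0:; next acc becomes -37; next at j=1:; next acc becomes -44; next at j=2:; next acc becomes -51; next at i=4:; next acc becomes -47; next at j=0:; next acc becomes -54; next at j=1:; next acc becomes -61; next at j=2:; next acc becomes -68; next acc becomes 6; next final value 0. price_opt: tmp becomes -8; next (not ((a + -3) == (a - tmp))) evaluates to true; next tmp becomes 0; next acc becomes 0; next at i=1:; next acc becomes 4; next acc becomes -3; next acc becomes -10; next acc becomes -17; next at i=2:; next acc becomes -13; next acc becomes -20; next acc becomes -27; next acc becomes -34; next at i=3:; next acc becomes -30; next acc becomes -37; next acc becomes -44; next acc becomes -51; next at i=4:; next acc becomes -47; next acc becomes -54; next acc becomes -61; next acc becomes -68; next acc becomes 6; next final value 0. Both give 0.
Every one of the 54 inputs gives matching results.
verdict: equivalent


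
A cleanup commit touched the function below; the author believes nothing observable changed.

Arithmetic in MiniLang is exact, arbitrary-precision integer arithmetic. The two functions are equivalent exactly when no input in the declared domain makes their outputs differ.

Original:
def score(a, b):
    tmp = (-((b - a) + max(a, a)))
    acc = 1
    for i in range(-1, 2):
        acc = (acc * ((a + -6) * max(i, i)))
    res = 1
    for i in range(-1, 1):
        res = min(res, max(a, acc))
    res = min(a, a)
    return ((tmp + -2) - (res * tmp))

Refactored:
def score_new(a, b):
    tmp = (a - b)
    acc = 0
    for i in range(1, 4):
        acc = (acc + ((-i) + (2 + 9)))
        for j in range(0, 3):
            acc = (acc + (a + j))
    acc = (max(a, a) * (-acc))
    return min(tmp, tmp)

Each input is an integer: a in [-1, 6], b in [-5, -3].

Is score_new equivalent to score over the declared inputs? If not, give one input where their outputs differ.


Run the pair on a=-1, b=-5.
score: tmp becomes 5; next acc becomes 1; next at i=-1:; next acc becomes 7; next at i=0:; next acc becomes 0; next at i=1:; next acc becomes 0; next res becomes 1; next at i=-1:; next res becomes 0; next at i=0:; next res becomes 0; next res becomes -1; next final value 8
score_new: tmp becomes 4; next acc becomes 0; next at i=1:; next acc becomes 10; next at j=0:; next acc becomes 9; next at j=1:; next acc becomes 9; next at j=2:; next acc becomes 10; next at i=2:; next acc becomes 19; next at j=0:; next acc becomes 18; next at j=1:; next acc becomes 18; next at j=2:; next acc becomes 19; next at i=3:; next acc becomes 27; next at j=0:; next acc becomes 26; next at j=1:; next acc becomes 26; next at j=2:; next acc becomes 27; next acc becomes 27; next final value 4
8 and 4 differ, so these are not the same function on this domain.
verdict: not equivalent; witness: a=-1, b=-5


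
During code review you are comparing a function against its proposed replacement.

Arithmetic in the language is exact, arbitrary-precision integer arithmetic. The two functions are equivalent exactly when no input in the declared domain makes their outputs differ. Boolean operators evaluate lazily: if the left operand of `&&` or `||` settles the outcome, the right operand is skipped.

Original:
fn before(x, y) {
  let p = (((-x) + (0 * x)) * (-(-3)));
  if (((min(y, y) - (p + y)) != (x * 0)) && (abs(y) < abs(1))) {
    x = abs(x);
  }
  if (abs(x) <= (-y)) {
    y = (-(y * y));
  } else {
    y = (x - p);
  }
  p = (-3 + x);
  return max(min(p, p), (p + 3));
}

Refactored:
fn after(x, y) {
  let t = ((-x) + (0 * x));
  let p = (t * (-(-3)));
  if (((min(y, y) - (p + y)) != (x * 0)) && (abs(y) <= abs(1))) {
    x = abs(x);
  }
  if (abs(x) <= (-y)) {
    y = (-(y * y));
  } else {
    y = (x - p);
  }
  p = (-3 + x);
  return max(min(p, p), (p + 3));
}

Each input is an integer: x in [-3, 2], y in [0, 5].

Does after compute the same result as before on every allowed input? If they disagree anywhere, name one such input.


At x=-3, y=1: before gives -3, after gives 3.
verdict: not equivalent; witness: x=-3, y=1


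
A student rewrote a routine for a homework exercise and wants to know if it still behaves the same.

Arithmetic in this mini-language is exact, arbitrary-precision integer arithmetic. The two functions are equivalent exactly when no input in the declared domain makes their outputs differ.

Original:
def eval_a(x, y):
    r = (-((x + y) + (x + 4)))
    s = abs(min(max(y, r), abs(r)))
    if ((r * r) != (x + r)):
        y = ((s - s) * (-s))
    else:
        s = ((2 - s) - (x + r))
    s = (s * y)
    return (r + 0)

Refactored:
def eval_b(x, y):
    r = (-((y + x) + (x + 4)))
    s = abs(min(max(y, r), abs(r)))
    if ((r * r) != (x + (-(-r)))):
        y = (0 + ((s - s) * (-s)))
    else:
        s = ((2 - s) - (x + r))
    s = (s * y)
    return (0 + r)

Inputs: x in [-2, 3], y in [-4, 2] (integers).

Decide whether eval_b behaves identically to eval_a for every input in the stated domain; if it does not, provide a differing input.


The two versions differ — the changes include arithmetic usage differs; constant usage differs.
Spot check at x=1, y=2 — eval_a: r becomes -8; next s becomes 2; next ((r * r) != (x + r)) evaluates to true; next y becomes 0; next s becomes 0; next final value -8. eval_b: r becomes -8; next s becomes 2; next ((r * r) != (x + (-(-r)))) evaluates to true; next y becomes 0; next s becomes 0; next final value -8. Both give -8.
Sweeping the whole domain (42 inputs) finds no disagreement.
verdict: equivalent


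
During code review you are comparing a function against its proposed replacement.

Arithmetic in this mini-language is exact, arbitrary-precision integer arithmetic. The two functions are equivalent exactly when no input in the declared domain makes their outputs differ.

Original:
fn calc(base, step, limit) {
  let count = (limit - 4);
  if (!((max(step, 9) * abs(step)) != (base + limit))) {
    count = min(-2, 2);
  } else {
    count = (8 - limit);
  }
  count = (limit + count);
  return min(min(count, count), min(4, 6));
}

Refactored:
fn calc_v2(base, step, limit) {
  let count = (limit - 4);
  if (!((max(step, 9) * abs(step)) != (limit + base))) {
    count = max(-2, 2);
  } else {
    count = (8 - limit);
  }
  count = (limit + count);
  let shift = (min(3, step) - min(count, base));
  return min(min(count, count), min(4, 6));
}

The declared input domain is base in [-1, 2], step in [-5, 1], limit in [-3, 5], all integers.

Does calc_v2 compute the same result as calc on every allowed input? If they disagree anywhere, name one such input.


Evaluate both at base=-1, step=0, limit=1.
calc: count = -3; (!((max(step, 9) * abs(step)) != (base + limit))) -> true; count = -2; count = -1; return -1
calc_v2: count = -3; (!((max(step, 9) * abs(step)) != (limit + base))) -> true; count = 2; count = 3; shift = 1; return 3
-1 vs 3 — the two versions disagree here.
verdict: not equivalent; witness: base=-1, step=0, limit=1


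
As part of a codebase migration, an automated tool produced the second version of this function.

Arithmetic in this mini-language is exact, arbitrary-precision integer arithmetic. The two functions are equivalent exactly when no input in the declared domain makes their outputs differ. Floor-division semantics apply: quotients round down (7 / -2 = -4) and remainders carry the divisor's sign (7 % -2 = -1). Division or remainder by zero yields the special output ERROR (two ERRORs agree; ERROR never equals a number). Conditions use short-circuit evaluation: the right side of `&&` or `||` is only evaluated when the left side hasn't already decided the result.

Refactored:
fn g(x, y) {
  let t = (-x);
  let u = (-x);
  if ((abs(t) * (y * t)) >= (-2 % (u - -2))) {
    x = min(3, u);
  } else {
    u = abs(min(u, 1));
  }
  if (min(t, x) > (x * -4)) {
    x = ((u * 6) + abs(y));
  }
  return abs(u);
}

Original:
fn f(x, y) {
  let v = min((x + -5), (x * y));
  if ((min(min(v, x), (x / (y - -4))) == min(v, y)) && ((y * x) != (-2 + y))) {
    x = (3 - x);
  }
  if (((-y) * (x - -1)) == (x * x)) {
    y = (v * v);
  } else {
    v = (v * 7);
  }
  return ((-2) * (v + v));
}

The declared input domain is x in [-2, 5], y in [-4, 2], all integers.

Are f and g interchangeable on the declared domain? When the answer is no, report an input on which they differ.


These are not equivalent — on x=-2, y=-4 the outputs split (ERROR vs 1).
f: v becomes -7; next hits division by zero so the output is ERROR
g: t becomes 2; next u becomes 2; next ((abs(t) * (y * t)) >= (-2 % (u - -2))) evaluates to false; next u becomes 1; next (min(t, x) > (x * -4)) evaluates to false; next final value 1
verdict: not equivalent; witness: x=-2, y=-4


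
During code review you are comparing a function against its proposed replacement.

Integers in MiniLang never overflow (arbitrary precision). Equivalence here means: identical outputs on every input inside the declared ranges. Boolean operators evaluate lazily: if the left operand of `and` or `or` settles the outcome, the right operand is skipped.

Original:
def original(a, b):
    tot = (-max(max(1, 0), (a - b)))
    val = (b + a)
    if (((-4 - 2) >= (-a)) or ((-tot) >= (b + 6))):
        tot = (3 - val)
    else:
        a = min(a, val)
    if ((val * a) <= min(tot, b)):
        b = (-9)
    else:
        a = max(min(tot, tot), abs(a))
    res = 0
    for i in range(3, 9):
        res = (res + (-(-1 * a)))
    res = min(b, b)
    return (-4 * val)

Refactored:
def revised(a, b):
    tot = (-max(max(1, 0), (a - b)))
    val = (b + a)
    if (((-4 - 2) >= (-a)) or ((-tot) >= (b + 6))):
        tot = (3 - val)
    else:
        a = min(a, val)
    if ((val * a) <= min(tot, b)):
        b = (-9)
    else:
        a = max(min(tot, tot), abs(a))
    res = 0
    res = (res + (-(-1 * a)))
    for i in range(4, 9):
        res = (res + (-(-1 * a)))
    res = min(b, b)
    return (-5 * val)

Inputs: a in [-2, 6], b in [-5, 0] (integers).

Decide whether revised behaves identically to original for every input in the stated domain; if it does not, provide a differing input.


These are not equivalent — on a=-2, b=-5 the outputs split (28 vs 35).
original: tot becomes -3; next val becomes -7; next (((-4 - 2) >= (-a)) or ((-tot) >= (b + 6))) evaluates to true; next tot becomes 10; next ((val * a) <= min(tot, b)) evaluates to false; next a becomes 10; next res becomes 0; next at i=3:; next res becomes 10; next at i=4:; next res becomes 20; next at i=5:; next res becomes 30; next at i=6:; next res becomes 40; next at i=7:; next res becomes 50; next at i=8:; next res becomes 60; next res becomes -5; next final value 28
revised: tot becomes -3; next val becomes -7; next (((-4 - 2) >= (-a)) or ((-tot) >= (b + 6))) evaluates to true; next tot becomes 10; next ((val * a) <= min(tot, b)) evaluates to false; next a becomes 10; next res becomes 0; next res becomes 10; next at i=4:; next res becomes 20; next at i=5:; next res becomes 30; next at i=6:; next res becomes 40; next at i=7:; next res becomes 50; next at i=8:; next res becomes 60; next res becomes -5; next final value 35
verdict: not equivalent; witness: a=-2, b=-5


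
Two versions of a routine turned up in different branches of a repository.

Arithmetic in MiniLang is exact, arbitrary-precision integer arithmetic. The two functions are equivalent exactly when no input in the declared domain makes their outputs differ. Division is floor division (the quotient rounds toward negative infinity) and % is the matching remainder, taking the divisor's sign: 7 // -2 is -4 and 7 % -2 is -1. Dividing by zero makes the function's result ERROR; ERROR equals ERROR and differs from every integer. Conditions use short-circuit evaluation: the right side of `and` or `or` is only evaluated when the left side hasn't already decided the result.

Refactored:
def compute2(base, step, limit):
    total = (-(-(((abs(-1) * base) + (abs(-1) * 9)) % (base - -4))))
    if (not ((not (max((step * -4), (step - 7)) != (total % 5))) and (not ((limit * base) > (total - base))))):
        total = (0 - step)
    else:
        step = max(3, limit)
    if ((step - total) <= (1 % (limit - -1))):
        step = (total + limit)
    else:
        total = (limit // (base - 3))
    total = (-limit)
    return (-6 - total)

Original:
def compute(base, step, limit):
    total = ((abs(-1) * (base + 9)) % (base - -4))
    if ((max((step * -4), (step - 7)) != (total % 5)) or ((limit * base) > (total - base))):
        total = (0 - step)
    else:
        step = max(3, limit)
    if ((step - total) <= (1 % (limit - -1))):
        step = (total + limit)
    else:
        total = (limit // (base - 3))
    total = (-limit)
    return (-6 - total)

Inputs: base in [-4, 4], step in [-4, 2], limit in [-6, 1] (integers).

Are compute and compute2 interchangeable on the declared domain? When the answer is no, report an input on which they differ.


Comparing the listings, the differences include: min/max/abs usage differs, and boolean connective usage differs, and arithmetic usage differs, and constant usage differs.
As a probe, take base=4, step=-1, limit=-6: compute runs total=5, then ((max((step * -4), (step - 7)) != (total % 5)) or ((limit * base) > (total - base))) is true, then total=1, then ((step - total) <= (1 % (limit - -1))) is false, then total=-6, then total=6, then returns -12; compute2 runs total=5, then (not ((not (max((step * -4), (step - 7)) != (total % 5))) and (not ((limit * base) > (total - base))))) is true, then total=1, then ((step - total) <= (1 % (limit - -1))) is false, then total=-6, then total=6, then returns -12; both end at -12.
An exhaustive pass over the 504 declared inputs shows identical outputs.
verdict: equivalent


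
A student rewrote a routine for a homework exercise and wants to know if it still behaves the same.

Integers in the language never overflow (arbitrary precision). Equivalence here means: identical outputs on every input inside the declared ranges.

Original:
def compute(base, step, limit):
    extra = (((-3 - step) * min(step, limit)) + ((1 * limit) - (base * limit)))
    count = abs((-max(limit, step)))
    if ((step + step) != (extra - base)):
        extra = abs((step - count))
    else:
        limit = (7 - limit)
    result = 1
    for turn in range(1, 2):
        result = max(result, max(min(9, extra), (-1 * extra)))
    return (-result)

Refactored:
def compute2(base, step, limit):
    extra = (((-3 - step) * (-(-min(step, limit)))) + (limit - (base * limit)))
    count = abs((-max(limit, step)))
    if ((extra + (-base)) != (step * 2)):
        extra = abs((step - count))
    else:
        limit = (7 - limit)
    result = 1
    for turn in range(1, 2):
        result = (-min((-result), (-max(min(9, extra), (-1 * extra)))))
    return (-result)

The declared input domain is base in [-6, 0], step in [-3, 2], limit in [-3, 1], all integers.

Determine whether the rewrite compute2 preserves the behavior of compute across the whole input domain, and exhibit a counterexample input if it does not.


Comparing the listings, the differences include: arithmetic usage differs, min/max/abs usage differs, constant usage differs.
Tracing base=-3, step=-2, limit=-2: compute: extra := -6 | count := 2 | ((step + step) != (extra - base)): true | extra := 4 | result := 1 | iter turn=1: | result := 4 | result -4 | compute2: extra := -6 | count := 2 | ((extra + (-base)) != (step * 2)): true | extra := 4 | result := 1 | iter turn=1: | result := 4 | result -4 — matching result -4.
Every one of the 210 inputs gives matching results.
verdict: equivalent


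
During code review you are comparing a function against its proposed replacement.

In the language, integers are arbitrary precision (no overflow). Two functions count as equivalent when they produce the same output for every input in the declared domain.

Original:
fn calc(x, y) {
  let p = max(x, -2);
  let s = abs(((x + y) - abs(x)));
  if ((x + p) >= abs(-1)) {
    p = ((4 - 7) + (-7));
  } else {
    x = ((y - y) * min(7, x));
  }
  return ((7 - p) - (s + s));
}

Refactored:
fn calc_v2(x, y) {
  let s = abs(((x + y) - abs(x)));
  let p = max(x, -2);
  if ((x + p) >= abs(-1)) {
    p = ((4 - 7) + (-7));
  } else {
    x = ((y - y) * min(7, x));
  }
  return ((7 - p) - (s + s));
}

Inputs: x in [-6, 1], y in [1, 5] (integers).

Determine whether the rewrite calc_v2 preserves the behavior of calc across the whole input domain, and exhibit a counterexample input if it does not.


Changes here: same computation, different form; the full 40-point sweep finds no disagreement.
verdict: equivalent


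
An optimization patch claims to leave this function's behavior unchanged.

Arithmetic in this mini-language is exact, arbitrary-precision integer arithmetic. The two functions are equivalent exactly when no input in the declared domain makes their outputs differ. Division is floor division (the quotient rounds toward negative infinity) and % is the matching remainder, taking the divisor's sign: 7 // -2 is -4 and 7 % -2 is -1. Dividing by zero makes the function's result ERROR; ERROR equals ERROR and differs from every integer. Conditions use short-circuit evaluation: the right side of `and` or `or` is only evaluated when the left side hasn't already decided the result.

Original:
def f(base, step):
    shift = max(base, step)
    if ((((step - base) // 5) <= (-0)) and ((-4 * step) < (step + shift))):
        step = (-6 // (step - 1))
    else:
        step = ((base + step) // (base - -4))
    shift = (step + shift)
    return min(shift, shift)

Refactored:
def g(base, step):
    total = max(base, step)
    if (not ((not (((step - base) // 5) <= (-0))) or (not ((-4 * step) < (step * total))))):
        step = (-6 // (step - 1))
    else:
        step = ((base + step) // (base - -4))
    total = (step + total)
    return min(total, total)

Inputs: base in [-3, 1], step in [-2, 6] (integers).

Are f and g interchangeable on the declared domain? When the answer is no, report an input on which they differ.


The rewrite breaks on base=1, step=0, where the results are 7 and 1.
f: shift = 1; ((((step - base) // 5) <= (-0)) and ((-4 * step) < (step + shift))) -> true; step = 6; shift = 7; return 7
g: total = 1; (not ((not (((step - base) // 5) <= (-0))) or (not ((-4 * step) < (step * total))))) -> false; step = 0; total = 1; return 1
verdict: not equivalent; witness: base=1, step=0


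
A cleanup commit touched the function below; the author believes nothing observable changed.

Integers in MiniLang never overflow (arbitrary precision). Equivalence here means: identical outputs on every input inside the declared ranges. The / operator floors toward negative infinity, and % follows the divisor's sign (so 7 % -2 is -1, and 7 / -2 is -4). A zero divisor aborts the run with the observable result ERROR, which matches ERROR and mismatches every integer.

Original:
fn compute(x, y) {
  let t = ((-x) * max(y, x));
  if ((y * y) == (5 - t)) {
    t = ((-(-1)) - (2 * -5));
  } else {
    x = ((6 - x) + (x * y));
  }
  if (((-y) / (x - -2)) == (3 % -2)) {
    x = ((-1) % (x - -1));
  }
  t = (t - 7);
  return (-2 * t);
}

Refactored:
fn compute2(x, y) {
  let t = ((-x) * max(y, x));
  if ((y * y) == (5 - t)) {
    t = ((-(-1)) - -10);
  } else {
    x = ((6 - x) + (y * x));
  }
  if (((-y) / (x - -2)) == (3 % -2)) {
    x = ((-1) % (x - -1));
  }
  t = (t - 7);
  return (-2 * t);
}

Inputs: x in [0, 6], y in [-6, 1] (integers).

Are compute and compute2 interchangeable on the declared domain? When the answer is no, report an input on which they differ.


Comparing the listings, the differences include: constant usage differs; and arithmetic usage differs.
One worked example (x=1, y=0) — compute: t = -1; ((y * y) == (5 - t)) -> false; x = 5; (((-y) / (x - -2)) == (3 % -2)) -> false; t = -8; return 16; compute2: t = -1; ((y * y) == (5 - t)) -> false; x = 5; (((-y) / (x - -2)) == (3 % -2)) -> false; t = -8; return 16; agreement on 16.
An exhaustive pass over the 56 declared inputs shows identical outputs.
verdict: equivalent


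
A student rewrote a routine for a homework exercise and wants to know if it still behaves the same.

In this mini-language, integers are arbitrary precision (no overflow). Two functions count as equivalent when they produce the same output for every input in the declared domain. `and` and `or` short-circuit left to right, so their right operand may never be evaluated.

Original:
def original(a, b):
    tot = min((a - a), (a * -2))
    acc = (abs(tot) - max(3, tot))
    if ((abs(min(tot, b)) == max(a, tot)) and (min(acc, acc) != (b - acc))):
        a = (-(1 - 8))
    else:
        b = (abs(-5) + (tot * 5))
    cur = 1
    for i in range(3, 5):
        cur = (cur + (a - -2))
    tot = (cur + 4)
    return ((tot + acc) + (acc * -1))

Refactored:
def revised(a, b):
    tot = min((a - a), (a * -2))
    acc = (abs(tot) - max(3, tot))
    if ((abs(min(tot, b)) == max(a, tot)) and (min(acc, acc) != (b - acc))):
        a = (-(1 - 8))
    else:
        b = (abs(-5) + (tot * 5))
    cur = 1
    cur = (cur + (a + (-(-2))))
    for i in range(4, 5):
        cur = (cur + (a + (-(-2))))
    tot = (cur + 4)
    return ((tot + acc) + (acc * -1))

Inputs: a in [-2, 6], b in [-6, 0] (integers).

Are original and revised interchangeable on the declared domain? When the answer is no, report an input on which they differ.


Side by side, the visible changes include: constant usage differs; statement counts differ; arithmetic usage differs; loop structure differs.
Spot check at a=5, b=-1 — original: tot = -10; acc = 7; ((abs(min(tot, b)) == max(a, tot)) and (min(acc, acc) != (b - acc))) -> false; b = -45; cur = 1; [i=3]; cur = 8; [i=4]; cur = 15; tot = 19; return 19. revised: tot = -10; acc = 7; ((abs(min(tot, b)) == max(a, tot)) and (min(acc, acc) != (b - acc))) -> false; b = -45; cur = 1; cur = 8; [i=4]; cur = 15; tot = 19; return 19. Both give 19.
Checked all 63 inputs in the declared domain: the outputs agree on every one.
verdict: equivalent


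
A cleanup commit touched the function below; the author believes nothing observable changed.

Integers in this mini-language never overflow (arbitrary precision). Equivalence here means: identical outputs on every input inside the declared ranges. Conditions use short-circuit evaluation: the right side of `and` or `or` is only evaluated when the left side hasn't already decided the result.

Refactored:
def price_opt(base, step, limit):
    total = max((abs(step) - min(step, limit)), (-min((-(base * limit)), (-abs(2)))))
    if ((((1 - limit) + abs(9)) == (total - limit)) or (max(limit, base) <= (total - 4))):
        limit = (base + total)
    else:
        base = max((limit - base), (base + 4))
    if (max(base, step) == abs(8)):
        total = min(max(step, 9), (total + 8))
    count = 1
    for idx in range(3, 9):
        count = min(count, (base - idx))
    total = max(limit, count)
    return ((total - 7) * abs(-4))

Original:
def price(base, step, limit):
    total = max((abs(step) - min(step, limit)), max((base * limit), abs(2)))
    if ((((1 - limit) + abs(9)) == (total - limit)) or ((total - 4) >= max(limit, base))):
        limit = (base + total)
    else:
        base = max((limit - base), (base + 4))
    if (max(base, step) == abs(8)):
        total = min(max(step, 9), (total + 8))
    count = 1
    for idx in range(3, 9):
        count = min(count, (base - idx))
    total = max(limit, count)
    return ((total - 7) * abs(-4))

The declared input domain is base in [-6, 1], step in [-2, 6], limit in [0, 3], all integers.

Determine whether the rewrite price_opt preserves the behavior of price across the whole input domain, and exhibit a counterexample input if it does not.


Behavior is preserved: although min/max/abs usage differs; also comparison usage differs, the outputs never diverge.
Spot check at base=0, step=-1, limit=0 — price: total becomes 2; next ((((1 - limit) + abs(9)) == (total - limit)) or ((total - 4) >= max(limit, base))) evaluates to false; next base becomes 4; next (max(base, step) == abs(8)) evaluates to false; next count becomes 1; next at idx=3:; next count becomes 1; next at idx=4:; next count becomes 0; next at idx=5:; next count becomes -1; next at idx=6:; next count becomes -2; next at idx=7:; next count becomes -3; next at idx=8:; next count becomes -4; next total becomes 0; next final value -28. price_opt: total becomes 2; next ((((1 - limit) + abs(9)) == (total - limit)) or (max(limit, base) <= (total - 4))) evaluates to false; next base becomes 4; next (max(base, step) == abs(8)) evaluates to false; next count becomes 1; next at idx=3:; next count becomes 1; next at idx=4:; next count becomes 0; next at idx=5:; next count becomes -1; next at idx=6:; next count becomes -2; next at idx=7:; next count becomes -3; next at idx=8:; next count becomes -4; next total becomes 0; next final value -28. Both give -28.
Sweeping the whole domain (288 inputs) finds no disagreement.
verdict: equivalent
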